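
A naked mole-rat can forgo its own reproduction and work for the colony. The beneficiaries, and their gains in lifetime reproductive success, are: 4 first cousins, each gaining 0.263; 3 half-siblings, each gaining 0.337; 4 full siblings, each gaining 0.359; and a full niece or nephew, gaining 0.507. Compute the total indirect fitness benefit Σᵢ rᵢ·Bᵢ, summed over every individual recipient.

r to a first cousin = 0.125 (first cousins share one grandparent pair — two paths of length 4: r = 2·(1/2)^4 = 1/8).
r to a half-sibling = 0.25 (half-sibs share one parent — one path of length 2: r = (1/2)^2 = 1/4).
r to a full sibling = 0.5 (full sibs share both parents — two paths of length 2: r = 2·(1/2)^2 = 1/2).
r to a full niece or nephew = 0.25 (full aunt/uncle↔niece/nephew: two paths of length 3 through the shared grandparent pair: r = 2·(1/2)^3 = 1/4).
Summing one r·B term per recipient: 4·0.125·0.263 + 3·0.25·0.337 + 4·0.5·0.359 + 1·0.25·0.507 = 1.229.

1.229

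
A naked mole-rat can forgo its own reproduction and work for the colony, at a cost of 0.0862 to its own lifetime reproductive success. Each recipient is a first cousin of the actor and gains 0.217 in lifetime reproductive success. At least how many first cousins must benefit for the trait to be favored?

4

r to a first cousin = 1/8 (first cousins share one grandparent pair — two paths of length 4: r = 2·(1/2)^4 = 1/8).
Hamilton's rule: n·r·B > C  ⇒  n > C/(r·B) = 0.0862/(0.125·0.217) = 3.178.
The smallest integer exceeding 3.178 is 4.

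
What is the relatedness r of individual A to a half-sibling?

0.25

Each parent–offspring link contributes a factor of 1/2, and independent paths through distinct common ancestors add.
Half-sibs share one parent — one path of length 2: r = (1/2)^2 = 1/4.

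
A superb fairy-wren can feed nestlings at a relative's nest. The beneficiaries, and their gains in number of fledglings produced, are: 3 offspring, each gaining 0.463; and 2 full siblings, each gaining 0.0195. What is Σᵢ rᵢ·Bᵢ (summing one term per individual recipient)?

r to an offspring = 0.5 (one parent–offspring link: r = (1/2)^1 = 1/2).
r to a full sibling = 0.5 (full sibs share both parents — two paths of length 2: r = 2·(1/2)^2 = 1/2).
Summing one r·B term per recipient: 3·0.5·0.463 + 2·0.5·0.0195 = 0.714.

0.714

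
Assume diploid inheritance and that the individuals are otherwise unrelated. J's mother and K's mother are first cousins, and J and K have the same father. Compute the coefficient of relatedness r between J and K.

0.28125

Relatedness sums over independent paths through distinct common ancestors.
J and K are related in two ways: second cousins through their mothers (r = 1/32) and half-sibs through their shared father (r = 1/4).
r = 1/32 + 1/4 = 9/32 = 0.28125.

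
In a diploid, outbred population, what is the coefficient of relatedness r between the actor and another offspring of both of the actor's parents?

0.5

Each parent–offspring link contributes a factor of 1/2, and independent paths through distinct common ancestors add.
Full sibs share both parents — two paths of length 2: r = 2·(1/2)^2 = 1/2.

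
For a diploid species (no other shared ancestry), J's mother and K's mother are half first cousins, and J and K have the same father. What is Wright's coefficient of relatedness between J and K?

0.265625

With two independent routes of shared ancestry, r is the sum of the two contributions.
J and K are related in two ways: half second cousins through their mothers (r = 1/64) and half-sibs through their shared father (r = 1/4).
r = 1/64 + 1/4 = 0.265625.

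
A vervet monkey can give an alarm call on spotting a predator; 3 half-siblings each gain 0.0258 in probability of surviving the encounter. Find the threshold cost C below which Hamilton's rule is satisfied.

r to a half-sibling = 1/4 (half-sibs share one parent — one path of length 2: r = (1/2)^2 = 1/4).
Hamilton's rule: n·r·B > C, so the trait is favored while C < n·r·B = 3·0.25·0.0258 = 0.01935.

0.01935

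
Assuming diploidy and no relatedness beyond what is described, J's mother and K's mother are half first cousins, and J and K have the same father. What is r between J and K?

Independent pedigree routes through distinct common ancestors add.
J and K are related in two ways: half second cousins through their mothers (r = 1/64) and half-sibs through their shared father (r = 1/4).
r = 1/64 + 1/4 = 0.265625.

0.265625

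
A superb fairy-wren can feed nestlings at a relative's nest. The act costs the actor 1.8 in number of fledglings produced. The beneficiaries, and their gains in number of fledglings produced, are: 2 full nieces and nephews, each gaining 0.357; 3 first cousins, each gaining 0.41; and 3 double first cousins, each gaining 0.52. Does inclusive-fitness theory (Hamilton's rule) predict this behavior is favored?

Hamilton's rule: the trait is favored when the sum of r·B over every recipient exceeds the actor's cost C.
r to a full niece or nephew = 0.25 (full aunt/uncle↔niece/nephew: two paths of length 3 through the shared grandparent pair: r = 2·(1/2)^3 = 1/4).
r to a first cousin = 0.125 (first cousins share one grandparent pair — two paths of length 4: r = 2·(1/2)^4 = 1/8).
r to a double first cousin = 0.25 (double first cousins share both grandparent pairs — four paths of length 4: r = 4·(1/2)^4 = 1/4).
Summing one r·B term per recipient: 2·0.25·0.357 + 3·0.125·0.41 + 3·0.25·0.52 = 0.72225.
0.72225 < 1.8: the indirect benefit is less than the cost.

No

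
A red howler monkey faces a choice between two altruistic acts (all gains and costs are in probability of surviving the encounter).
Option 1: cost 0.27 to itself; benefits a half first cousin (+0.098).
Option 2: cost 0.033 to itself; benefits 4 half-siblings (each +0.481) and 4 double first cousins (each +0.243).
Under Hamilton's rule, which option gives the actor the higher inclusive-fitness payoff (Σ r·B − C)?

Option 1: r to a half first cousin = 0.0625.
Option 1: Σ r·B − C = (1·0.0625·0.098) − 0.27 = -0.263875.
Option 2: r to a half-sibling = 0.25.
Option 2: r to a double first cousin = 0.25.
Option 2: Σ r·B − C = (4·0.25·0.481 + 4·0.25·0.243) − 0.033 = 0.691.
Option 2 has the higher net inclusive-fitness payoff.

Option 2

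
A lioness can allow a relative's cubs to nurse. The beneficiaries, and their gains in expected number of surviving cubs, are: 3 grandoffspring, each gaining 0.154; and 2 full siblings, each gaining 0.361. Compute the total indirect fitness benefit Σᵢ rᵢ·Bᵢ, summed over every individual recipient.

0.4765

r to a grandoffspring = 1/4 (two parent–offspring links: r = (1/2)^2 = 1/4).
r to a full sibling = 0.5 (full sibs share both parents — two paths of length 2: r = 2·(1/2)^2 = 1/2).
Summing one r·B term per recipient: 3·0.25·0.154 + 2·0.5·0.361 = 0.4765.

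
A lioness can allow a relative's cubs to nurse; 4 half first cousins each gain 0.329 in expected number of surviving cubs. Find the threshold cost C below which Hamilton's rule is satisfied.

0.08225

r to a half first cousin = 0.0625 (half first cousins share one grandparent — one path of length 4: r = (1/2)^4 = 1/16).
Hamilton's rule: n·r·B > C, so the trait is favored while C < n·r·B = 4·0.0625·0.329 = 0.08225.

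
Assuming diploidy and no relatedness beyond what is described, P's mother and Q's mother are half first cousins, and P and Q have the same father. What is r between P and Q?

With two independent routes of shared ancestry, r is the sum of the two contributions.
P and Q are related in two ways: half second cousins through their mothers (r = 1/64) and half-sibs through their shared father (r = 1/4).
r = 1/64 + 1/4 = 17/64 = 0.265625.

0.265625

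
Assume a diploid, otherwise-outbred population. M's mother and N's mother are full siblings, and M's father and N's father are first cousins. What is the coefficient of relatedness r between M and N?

0.15625

Wright's path rule: contributions from independent ancestry routes add.
M and N are related in two ways: first cousins through their mothers (r = 1/8) and second cousins through their fathers (r = 1/32).
r = 1/8 + 1/32 = 0.15625.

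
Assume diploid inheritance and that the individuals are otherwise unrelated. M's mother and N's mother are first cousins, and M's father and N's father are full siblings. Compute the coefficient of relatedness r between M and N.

Relatedness sums over independent paths through distinct common ancestors.
M and N are related in two ways: second cousins through their mothers (r = 1/32) and first cousins through their fathers (r = 1/8).
r = 1/32 + 1/8 = 0.15625.

0.15625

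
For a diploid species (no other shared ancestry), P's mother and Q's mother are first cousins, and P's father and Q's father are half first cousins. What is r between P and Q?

0.046875

Wright's path rule: contributions from independent ancestry routes add.
P and Q are related in two ways: second cousins through their mothers (r = 1/32) and half second cousins through their fathers (r = 1/64).
r = 1/32 + 1/64 = 3/64 = 0.046875.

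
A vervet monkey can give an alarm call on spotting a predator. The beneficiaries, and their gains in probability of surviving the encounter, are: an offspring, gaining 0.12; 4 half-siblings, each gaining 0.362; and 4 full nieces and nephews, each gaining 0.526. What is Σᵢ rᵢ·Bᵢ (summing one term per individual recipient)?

0.948

r to an offspring = 0.5 (one parent–offspring link: r = (1/2)^1 = 1/2).
r to a half-sibling = 0.25 (half-sibs share one parent — one path of length 2: r = (1/2)^2 = 1/4).
r to a full niece or nephew = 1/4 (full aunt/uncle↔niece/nephew: two paths of length 3 through the shared grandparent pair: r = 2·(1/2)^3 = 1/4).
Summing one r·B term per recipient: 1·0.5·0.12 + 4·0.25·0.362 + 4·0.25·0.526 = 0.948.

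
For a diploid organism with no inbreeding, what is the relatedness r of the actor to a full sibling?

Each parent–offspring link contributes a factor of 1/2, and independent paths through distinct common ancestors add.
Full sibs share both parents — two paths of length 2: r = 2·(1/2)^2 = 1/2.

0.5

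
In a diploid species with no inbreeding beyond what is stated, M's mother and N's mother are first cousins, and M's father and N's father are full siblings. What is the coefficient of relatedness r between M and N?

0.15625

Wright's path rule: contributions from independent ancestry routes add.
M and N are related in two ways: second cousins through their mothers (r = 1/32) and first cousins through their fathers (r = 1/8).
r = 1/32 + 1/8 = 0.15625.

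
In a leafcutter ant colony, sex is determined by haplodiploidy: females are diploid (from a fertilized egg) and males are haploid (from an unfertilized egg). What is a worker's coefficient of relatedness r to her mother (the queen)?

One meiotic link between diploid queen and diploid daughter: r = 1/2.

0.5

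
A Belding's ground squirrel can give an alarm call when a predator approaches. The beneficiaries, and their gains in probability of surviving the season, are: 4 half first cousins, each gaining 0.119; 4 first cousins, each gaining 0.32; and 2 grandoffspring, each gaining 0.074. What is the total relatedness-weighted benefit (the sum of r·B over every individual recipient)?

0.22675

r to a half first cousin = 0.0625 (half first cousins share one grandparent — one path of length 4: r = (1/2)^4 = 1/16).
r to a first cousin = 1/8 (first cousins share one grandparent pair — two paths of length 4: r = 2·(1/2)^4 = 1/8).
r to a grandoffspring = 0.25 (two parent–offspring links: r = (1/2)^2 = 1/4).
Summing one r·B term per recipient: 4·0.0625·0.119 + 4·0.125·0.32 + 2·0.25·0.074 = 0.22675.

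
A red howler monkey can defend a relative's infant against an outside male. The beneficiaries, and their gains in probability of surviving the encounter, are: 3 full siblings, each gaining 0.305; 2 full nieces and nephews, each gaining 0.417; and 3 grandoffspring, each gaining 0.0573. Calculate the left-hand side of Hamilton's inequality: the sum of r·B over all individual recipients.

0.708975

r to a full sibling = 1/2 (full sibs share both parents — two paths of length 2: r = 2·(1/2)^2 = 1/2).
r to a full niece or nephew = 0.25 (full aunt/uncle↔niece/nephew: two paths of length 3 through the shared grandparent pair: r = 2·(1/2)^3 = 1/4).
r to a grandoffspring = 1/4 (two parent–offspring links: r = (1/2)^2 = 1/4).
Summing one r·B term per recipient: 3·0.5·0.305 + 2·0.25·0.417 + 3·0.25·0.0573 = 0.708975.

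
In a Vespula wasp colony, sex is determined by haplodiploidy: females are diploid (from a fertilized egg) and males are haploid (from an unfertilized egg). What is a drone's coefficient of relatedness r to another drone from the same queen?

0.5

Haploid brothers each carry a random half of the queen's diploid genome, so on average they share half: r = 1/2.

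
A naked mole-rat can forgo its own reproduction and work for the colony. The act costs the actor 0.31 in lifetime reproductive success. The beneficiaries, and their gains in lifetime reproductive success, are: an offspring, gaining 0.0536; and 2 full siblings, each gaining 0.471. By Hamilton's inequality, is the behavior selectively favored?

Hamilton's rule: the trait is favored when the sum of r·B over every recipient exceeds the actor's cost C.
r to an offspring = 0.5 (one parent–offspring link: r = (1/2)^1 = 1/2).
r to a full sibling = 0.5 (full sibs share both parents — two paths of length 2: r = 2·(1/2)^2 = 1/2).
Summing one r·B term per recipient: 1·0.5·0.0536 + 2·0.5·0.471 = 0.4978.
0.4978 > 0.31: the indirect benefit exceeds the cost.

Yes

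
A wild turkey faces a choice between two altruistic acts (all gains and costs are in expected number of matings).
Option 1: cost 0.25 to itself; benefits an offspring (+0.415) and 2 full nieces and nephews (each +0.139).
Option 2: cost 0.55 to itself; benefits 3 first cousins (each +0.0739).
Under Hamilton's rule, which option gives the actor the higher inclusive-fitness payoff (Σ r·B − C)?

Option 1

Option 1: r to an offspring = 0.5.
Option 1: r to a full niece or nephew = 0.25.
Option 1: Σ r·B − C = (1·0.5·0.415 + 2·0.25·0.139) − 0.25 = 0.027.
Option 2: r to a first cousin = 0.125.
Option 2: Σ r·B − C = (3·0.125·0.0739) − 0.55 = -0.5222875.
Option 1 has the higher net inclusive-fitness payoff.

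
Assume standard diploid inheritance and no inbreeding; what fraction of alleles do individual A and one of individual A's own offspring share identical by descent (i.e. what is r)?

0.5

Each parent–offspring link contributes a factor of 1/2, and independent paths through distinct common ancestors add.
One parent–offspring link: r = (1/2)^1 = 1/2.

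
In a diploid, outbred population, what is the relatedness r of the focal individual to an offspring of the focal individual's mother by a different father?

Each parent–offspring link contributes a factor of 1/2, and independent paths through distinct common ancestors add.
Half-sibs share one parent — one path of length 2: r = (1/2)^2 = 1/4.

0.25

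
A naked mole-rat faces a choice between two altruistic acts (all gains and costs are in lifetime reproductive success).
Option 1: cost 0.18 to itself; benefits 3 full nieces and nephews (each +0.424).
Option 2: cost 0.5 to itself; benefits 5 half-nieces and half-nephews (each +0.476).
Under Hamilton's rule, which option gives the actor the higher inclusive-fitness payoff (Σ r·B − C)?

Option 1

Option 1: r to a full niece or nephew = 0.25.
Option 1: Σ r·B − C = (3·0.25·0.424) − 0.18 = 0.138.
Option 2: r to a half-niece or half-nephew = 0.125.
Option 2: Σ r·B − C = (5·0.125·0.476) − 0.5 = -0.2025.
Option 1 has the higher net inclusive-fitness payoff.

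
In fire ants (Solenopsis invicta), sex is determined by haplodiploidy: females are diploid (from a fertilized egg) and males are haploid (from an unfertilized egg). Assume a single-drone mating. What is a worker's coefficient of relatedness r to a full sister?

0.75

Haplodiploid full sisters inherit their father's entire haploid genome identically (contributing 1/2) and on average half of their mother's contribution (1/2 · 1/2 = 1/4); r = 1/2 + 1/4 = 3/4.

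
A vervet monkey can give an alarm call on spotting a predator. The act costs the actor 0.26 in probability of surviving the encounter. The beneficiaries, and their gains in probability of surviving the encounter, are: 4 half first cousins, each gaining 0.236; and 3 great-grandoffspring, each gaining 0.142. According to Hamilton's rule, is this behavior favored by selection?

Hamilton's rule: the trait is favored when the sum of r·B over every recipient exceeds the actor's cost C.
r to a half first cousin = 1/16 (half first cousins share one grandparent — one path of length 4: r = (1/2)^4 = 1/16).
r to a great-grandoffspring = 0.125 (three parent–offspring links: r = (1/2)^3 = 1/8).
Summing one r·B term per recipient: 4·0.0625·0.236 + 3·0.125·0.142 = 0.11225.
0.11225 < 0.26: the indirect benefit is less than the cost.

No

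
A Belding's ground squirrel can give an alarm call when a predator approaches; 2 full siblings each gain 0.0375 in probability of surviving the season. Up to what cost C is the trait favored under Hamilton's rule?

0.0375

r to a full sibling = 0.5 (full sibs share both parents — two paths of length 2: r = 2·(1/2)^2 = 1/2).
Hamilton's rule: n·r·B > C, so the trait is favored while C < n·r·B = 2·0.5·0.0375 = 0.0375.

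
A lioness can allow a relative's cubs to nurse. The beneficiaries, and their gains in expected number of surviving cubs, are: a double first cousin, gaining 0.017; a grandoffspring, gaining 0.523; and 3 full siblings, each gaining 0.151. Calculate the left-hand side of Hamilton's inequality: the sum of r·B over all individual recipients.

r to a double first cousin = 0.25 (double first cousins share both grandparent pairs — four paths of length 4: r = 4·(1/2)^4 = 1/4).
r to a grandoffspring = 0.25 (two parent–offspring links: r = (1/2)^2 = 1/4).
r to a full sibling = 0.5 (full sibs share both parents — two paths of length 2: r = 2·(1/2)^2 = 1/2).
Summing one r·B term per recipient: 1·0.25·0.017 + 1·0.25·0.523 + 3·0.5·0.151 = 0.3615.

0.3615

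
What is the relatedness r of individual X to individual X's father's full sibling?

0.25

Each parent–offspring link contributes a factor of 1/2, and independent paths through distinct common ancestors add.
Full aunt/uncle↔niece/nephew: two paths of length 3 through the shared grandparent pair: r = 2·(1/2)^3 = 1/4.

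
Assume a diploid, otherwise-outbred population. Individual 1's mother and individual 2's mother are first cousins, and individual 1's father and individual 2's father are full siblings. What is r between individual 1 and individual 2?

0.15625

Relatedness sums over independent paths through distinct common ancestors.
Individual 1 and individual 2 are related in two ways: second cousins through their mothers (r = 1/32) and first cousins through their fathers (r = 1/8).
r = 1/32 + 1/8 = 0.15625.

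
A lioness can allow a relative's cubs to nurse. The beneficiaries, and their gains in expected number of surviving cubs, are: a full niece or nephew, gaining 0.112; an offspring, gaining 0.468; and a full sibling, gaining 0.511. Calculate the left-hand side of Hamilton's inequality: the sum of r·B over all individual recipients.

r to a full niece or nephew = 1/4 (full aunt/uncle↔niece/nephew: two paths of length 3 through the shared grandparent pair: r = 2·(1/2)^3 = 1/4).
r to an offspring = 1/2 (one parent–offspring link: r = (1/2)^1 = 1/2).
r to a full sibling = 0.5 (full sibs share both parents — two paths of length 2: r = 2·(1/2)^2 = 1/2).
Summing one r·B term per recipient: 1·0.25·0.112 + 1·0.5·0.468 + 1·0.5·0.511 = 0.5175.

0.5175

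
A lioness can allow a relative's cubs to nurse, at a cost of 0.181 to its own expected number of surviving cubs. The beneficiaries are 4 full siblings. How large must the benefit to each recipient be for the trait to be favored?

0.0905

r to a full sibling = 1/2 (full sibs share both parents — two paths of length 2: r = 2·(1/2)^2 = 1/2).
Hamilton's rule with n recipients of equal r: n·r·B > C, so B > C/(n·r) = 0.181/(4·0.5) = 0.0905.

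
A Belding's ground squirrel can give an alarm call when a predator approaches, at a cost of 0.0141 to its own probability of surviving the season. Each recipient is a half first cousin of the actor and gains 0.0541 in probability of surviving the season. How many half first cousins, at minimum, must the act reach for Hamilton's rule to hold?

r to a half first cousin = 0.0625 (half first cousins share one grandparent — one path of length 4: r = (1/2)^4 = 1/16).
Hamilton's rule: n·r·B > C  ⇒  n > C/(r·B) = 0.0141/(0.0625·0.0541) = 4.17.
The smallest integer exceeding 4.17 is 5.

5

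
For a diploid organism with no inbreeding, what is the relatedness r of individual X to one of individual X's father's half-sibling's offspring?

Each parent–offspring link contributes a factor of 1/2, and independent paths through distinct common ancestors add.
Half first cousins share one grandparent — one path of length 4: r = (1/2)^4 = 1/16.

0.0625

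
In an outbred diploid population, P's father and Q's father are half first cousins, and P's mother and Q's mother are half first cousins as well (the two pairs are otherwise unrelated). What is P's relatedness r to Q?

0.03125

Relatedness sums over independent paths through distinct common ancestors.
P and Q are related in two ways: half second cousins through their fathers (r = 1/64) and half second cousins through their mothers (r = 1/64).
r = 1/64 + 1/64 = 0.03125.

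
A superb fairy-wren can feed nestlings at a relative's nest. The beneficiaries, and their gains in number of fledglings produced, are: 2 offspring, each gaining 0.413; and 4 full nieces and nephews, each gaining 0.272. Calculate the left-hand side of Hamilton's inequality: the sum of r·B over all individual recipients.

r to an offspring = 0.5 (one parent–offspring link: r = (1/2)^1 = 1/2).
r to a full niece or nephew = 0.25 (full aunt/uncle↔niece/nephew: two paths of length 3 through the shared grandparent pair: r = 2·(1/2)^3 = 1/4).
Summing one r·B term per recipient: 2·0.5·0.413 + 4·0.25·0.272 = 0.685.

0.685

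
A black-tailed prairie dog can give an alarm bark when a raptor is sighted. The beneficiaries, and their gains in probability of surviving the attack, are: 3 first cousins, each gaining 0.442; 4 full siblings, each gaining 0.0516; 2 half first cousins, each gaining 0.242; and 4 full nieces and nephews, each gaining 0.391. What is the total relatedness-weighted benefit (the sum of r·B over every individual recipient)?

r to a first cousin = 0.125 (first cousins share one grandparent pair — two paths of length 4: r = 2·(1/2)^4 = 1/8).
r to a full sibling = 0.5 (full sibs share both parents — two paths of length 2: r = 2·(1/2)^2 = 1/2).
r to a half first cousin = 1/16 (half first cousins share one grandparent — one path of length 4: r = (1/2)^4 = 1/16).
r to a full niece or nephew = 0.25 (full aunt/uncle↔niece/nephew: two paths of length 3 through the shared grandparent pair: r = 2·(1/2)^3 = 1/4).
Summing one r·B term per recipient: 3·0.125·0.442 + 4·0.5·0.0516 + 2·0.0625·0.242 + 4·0.25·0.391 = 0.6902.

0.6902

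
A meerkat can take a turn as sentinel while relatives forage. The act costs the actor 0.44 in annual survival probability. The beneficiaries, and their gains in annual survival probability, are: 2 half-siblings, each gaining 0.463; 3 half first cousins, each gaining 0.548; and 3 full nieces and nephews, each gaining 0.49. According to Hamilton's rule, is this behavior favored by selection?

Hamilton's rule: the trait is favored when the sum of r·B over every recipient exceeds the actor's cost C.
r to a half-sibling = 0.25 (half-sibs share one parent — one path of length 2: r = (1/2)^2 = 1/4).
r to a half first cousin = 0.0625 (half first cousins share one grandparent — one path of length 4: r = (1/2)^4 = 1/16).
r to a full niece or nephew = 1/4 (full aunt/uncle↔niece/nephew: two paths of length 3 through the shared grandparent pair: r = 2·(1/2)^3 = 1/4).
Summing one r·B term per recipient: 2·0.25·0.463 + 3·0.0625·0.548 + 3·0.25·0.49 = 0.70175.
0.70175 > 0.44: the indirect benefit exceeds the cost.

Yes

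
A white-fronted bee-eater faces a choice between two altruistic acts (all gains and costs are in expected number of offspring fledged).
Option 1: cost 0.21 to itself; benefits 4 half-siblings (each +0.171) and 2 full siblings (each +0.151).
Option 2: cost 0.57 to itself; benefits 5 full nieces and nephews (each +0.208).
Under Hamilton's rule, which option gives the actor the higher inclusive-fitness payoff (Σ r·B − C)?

Option 1

Option 1: r to a half-sibling = 0.25.
Option 1: r to a full sibling = 0.5.
Option 1: Σ r·B − C = (4·0.25·0.171 + 2·0.5·0.151) − 0.21 = 0.112.
Option 2: r to a full niece or nephew = 0.25.
Option 2: Σ r·B − C = (5·0.25·0.208) − 0.57 = -0.31.
Option 1 has the higher net inclusive-fitness payoff.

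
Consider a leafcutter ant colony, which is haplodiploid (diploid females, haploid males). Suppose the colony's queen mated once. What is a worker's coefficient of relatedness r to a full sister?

0.75

Haplodiploid full sisters inherit their father's entire haploid genome identically (contributing 1/2) and on average half of their mother's contribution (1/2 · 1/2 = 1/4); r = 1/2 + 1/4 = 3/4.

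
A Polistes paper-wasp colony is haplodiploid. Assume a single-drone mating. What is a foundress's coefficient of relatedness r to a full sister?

Haplodiploid full sisters inherit their father's entire haploid genome identically (contributing 1/2) and on average half of their mother's contribution (1/2 · 1/2 = 1/4); r = 1/2 + 1/4 = 3/4.

0.75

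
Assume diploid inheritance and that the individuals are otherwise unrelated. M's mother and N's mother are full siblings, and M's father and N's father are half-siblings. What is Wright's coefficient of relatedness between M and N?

0.1875

Independent pedigree routes through distinct common ancestors add.
M and N are related in two ways: first cousins through their mothers (r = 1/8) and half first cousins through their fathers (r = 1/16).
r = 1/8 + 1/16 = 3/16 = 0.1875.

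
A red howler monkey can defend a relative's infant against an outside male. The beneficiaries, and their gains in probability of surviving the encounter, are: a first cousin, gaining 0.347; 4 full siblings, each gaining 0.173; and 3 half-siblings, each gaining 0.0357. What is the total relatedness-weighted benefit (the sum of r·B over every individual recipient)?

r to a first cousin = 0.125 (first cousins share one grandparent pair — two paths of length 4: r = 2·(1/2)^4 = 1/8).
r to a full sibling = 0.5 (full sibs share both parents — two paths of length 2: r = 2·(1/2)^2 = 1/2).
r to a half-sibling = 1/4 (half-sibs share one parent — one path of length 2: r = (1/2)^2 = 1/4).
Summing one r·B term per recipient: 1·0.125·0.347 + 4·0.5·0.173 + 3·0.25·0.0357 = 0.41615.

0.41615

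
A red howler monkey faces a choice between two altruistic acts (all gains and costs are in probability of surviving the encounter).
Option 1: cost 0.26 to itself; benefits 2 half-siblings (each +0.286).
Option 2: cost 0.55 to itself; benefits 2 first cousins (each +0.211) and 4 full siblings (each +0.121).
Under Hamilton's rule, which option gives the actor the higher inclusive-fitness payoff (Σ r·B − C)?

Option 1: r to a half-sibling = 0.25.
Option 1: Σ r·B − C = (2·0.25·0.286) − 0.26 = -0.117.
Option 2: r to a first cousin = 0.125.
Option 2: r to a full sibling = 0.5.
Option 2: Σ r·B − C = (2·0.125·0.211 + 4·0.5·0.121) − 0.55 = -0.25525.
Option 1 has the higher net inclusive-fitness payoff.

Option 1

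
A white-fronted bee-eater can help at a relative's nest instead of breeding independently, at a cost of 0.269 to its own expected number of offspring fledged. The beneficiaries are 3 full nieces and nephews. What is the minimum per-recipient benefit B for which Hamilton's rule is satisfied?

0.3587

r to a full niece or nephew = 1/4 (full aunt/uncle↔niece/nephew: two paths of length 3 through the shared grandparent pair: r = 2·(1/2)^3 = 1/4).
Hamilton's rule with n recipients of equal r: n·r·B > C, so B > C/(n·r) = 0.269/(3·0.25) = 0.3587.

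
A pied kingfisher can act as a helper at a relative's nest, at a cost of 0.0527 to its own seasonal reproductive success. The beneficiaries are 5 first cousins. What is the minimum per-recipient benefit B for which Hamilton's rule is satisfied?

0.0843

r to a first cousin = 0.125 (first cousins share one grandparent pair — two paths of length 4: r = 2·(1/2)^4 = 1/8).
Hamilton's rule with n recipients of equal r: n·r·B > C, so B > C/(n·r) = 0.0527/(5·0.125) = 0.0843.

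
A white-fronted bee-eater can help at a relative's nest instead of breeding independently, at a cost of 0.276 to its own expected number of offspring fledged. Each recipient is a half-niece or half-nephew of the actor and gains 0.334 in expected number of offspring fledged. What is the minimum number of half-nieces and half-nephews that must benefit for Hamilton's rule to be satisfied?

7

r to a half-niece or half-nephew = 1/8 (half-aunt/uncle↔niece/nephew: one path of length 3: r = (1/2)^3 = 1/8).
Hamilton's rule: n·r·B > C  ⇒  n > C/(r·B) = 0.276/(0.125·0.334) = 6.611.
The smallest integer exceeding 6.611 is 7.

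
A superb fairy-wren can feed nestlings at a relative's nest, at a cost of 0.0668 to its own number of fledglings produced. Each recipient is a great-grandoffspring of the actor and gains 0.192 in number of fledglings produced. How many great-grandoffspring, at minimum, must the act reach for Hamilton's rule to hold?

3

r to a great-grandoffspring = 1/8 (three parent–offspring links: r = (1/2)^3 = 1/8).
Hamilton's rule: n·r·B > C  ⇒  n > C/(r·B) = 0.0668/(0.125·0.192) = 2.783.
The smallest integer exceeding 2.783 is 3.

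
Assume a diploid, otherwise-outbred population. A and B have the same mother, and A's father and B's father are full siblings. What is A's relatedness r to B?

Independent pedigree routes through distinct common ancestors add.
A and B are related in two ways: half-sibs through their shared mother (r = 1/4) and first cousins through their fathers (r = 1/8).
r = 1/4 + 1/8 = 3/8 = 0.375.

0.375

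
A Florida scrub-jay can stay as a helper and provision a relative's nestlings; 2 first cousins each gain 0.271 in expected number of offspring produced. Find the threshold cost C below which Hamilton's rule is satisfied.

0.06775

r to a first cousin = 0.125 (first cousins share one grandparent pair — two paths of length 4: r = 2·(1/2)^4 = 1/8).
Hamilton's rule: n·r·B > C, so the trait is favored while C < n·r·B = 2·0.125·0.271 = 0.06775.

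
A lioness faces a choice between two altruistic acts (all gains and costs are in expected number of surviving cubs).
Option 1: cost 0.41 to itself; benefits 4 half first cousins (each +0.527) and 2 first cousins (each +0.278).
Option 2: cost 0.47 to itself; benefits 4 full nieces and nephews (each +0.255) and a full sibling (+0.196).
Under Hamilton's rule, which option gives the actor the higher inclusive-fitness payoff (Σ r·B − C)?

Option 1: r to a half first cousin = 0.0625.
Option 1: r to a first cousin = 0.125.
Option 1: Σ r·B − C = (4·0.0625·0.527 + 2·0.125·0.278) − 0.41 = -0.20875.
Option 2: r to a full niece or nephew = 0.25.
Option 2: r to a full sibling = 0.5.
Option 2: Σ r·B − C = (4·0.25·0.255 + 1·0.5·0.196) − 0.47 = -0.117.
Option 2 has the higher net inclusive-fitness payoff.

Option 2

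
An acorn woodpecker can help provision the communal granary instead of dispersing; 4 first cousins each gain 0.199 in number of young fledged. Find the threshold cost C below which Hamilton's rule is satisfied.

r to a first cousin = 1/8 (first cousins share one grandparent pair — two paths of length 4: r = 2·(1/2)^4 = 1/8).
Hamilton's rule: n·r·B > C, so the trait is favored while C < n·r·B = 4·0.125·0.199 = 0.0995.

0.0995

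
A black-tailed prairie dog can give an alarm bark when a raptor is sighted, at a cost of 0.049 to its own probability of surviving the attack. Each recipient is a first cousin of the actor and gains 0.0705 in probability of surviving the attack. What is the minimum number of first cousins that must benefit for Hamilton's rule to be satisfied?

r to a first cousin = 0.125 (first cousins share one grandparent pair — two paths of length 4: r = 2·(1/2)^4 = 1/8).
Hamilton's rule: n·r·B > C  ⇒  n > C/(r·B) = 0.049/(0.125·0.0705) = 5.56.
The smallest integer exceeding 5.56 is 6.

6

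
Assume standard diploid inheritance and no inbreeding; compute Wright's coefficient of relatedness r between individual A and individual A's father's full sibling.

Each parent–offspring link contributes a factor of 1/2, and independent paths through distinct common ancestors add.
Full aunt/uncle↔niece/nephew: two paths of length 3 through the shared grandparent pair: r = 2·(1/2)^3 = 1/4.

0.25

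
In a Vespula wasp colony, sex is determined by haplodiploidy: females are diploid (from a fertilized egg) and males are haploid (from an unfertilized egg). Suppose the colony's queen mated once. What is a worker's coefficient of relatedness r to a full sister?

Haplodiploid full sisters inherit their father's entire haploid genome identically (contributing 1/2) and on average half of their mother's contribution (1/2 · 1/2 = 1/4); r = 1/2 + 1/4 = 3/4.

0.75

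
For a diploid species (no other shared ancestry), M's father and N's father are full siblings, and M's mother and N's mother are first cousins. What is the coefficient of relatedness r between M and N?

0.15625

With two independent routes of shared ancestry, r is the sum of the two contributions.
M and N are related in two ways: first cousins through their fathers (r = 1/8) and second cousins through their mothers (r = 1/32).
r = 1/8 + 1/32 = 5/32 = 0.15625.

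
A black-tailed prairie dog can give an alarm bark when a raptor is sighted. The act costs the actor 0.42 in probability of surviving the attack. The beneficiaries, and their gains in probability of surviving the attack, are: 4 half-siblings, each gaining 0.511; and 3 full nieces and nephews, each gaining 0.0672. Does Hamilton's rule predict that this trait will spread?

Hamilton's rule: the trait is favored when the sum of r·B over every recipient exceeds the actor's cost C.
r to a half-sibling = 0.25 (half-sibs share one parent — one path of length 2: r = (1/2)^2 = 1/4).
r to a full niece or nephew = 0.25 (full aunt/uncle↔niece/nephew: two paths of length 3 through the shared grandparent pair: r = 2·(1/2)^3 = 1/4).
Summing one r·B term per recipient: 4·0.25·0.511 + 3·0.25·0.0672 = 0.5614.
0.5614 > 0.42: the indirect benefit exceeds the cost.

Yes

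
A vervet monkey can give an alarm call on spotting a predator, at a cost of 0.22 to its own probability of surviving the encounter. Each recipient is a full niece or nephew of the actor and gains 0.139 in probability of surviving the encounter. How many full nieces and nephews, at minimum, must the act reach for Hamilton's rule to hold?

r to a full niece or nephew = 0.25 (full aunt/uncle↔niece/nephew: two paths of length 3 through the shared grandparent pair: r = 2·(1/2)^3 = 1/4).
Hamilton's rule: n·r·B > C  ⇒  n > C/(r·B) = 0.22/(0.25·0.139) = 6.331.
The smallest integer exceeding 6.331 is 7.

7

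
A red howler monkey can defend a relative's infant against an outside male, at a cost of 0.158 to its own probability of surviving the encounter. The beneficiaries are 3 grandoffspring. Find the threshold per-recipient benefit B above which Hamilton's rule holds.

0.2107

r to a grandoffspring = 0.25 (two parent–offspring links: r = (1/2)^2 = 1/4).
Hamilton's rule with n recipients of equal r: n·r·B > C, so B > C/(n·r) = 0.158/(3·0.25) = 0.2107.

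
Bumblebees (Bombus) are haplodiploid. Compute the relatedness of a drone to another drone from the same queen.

0.5

Haploid brothers each carry a random half of the queen's diploid genome, so on average they share half: r = 1/2.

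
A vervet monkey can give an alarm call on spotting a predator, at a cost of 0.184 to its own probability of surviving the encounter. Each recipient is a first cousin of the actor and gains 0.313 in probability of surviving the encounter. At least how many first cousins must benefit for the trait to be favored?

5

r to a first cousin = 1/8 (first cousins share one grandparent pair — two paths of length 4: r = 2·(1/2)^4 = 1/8).
Hamilton's rule: n·r·B > C  ⇒  n > C/(r·B) = 0.184/(0.125·0.313) = 4.703.
The smallest integer exceeding 4.703 is 5.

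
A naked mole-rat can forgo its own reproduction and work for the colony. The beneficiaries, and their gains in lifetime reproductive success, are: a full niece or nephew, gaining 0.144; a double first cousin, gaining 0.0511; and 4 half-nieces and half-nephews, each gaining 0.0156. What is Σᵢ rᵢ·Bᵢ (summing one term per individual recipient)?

r to a full niece or nephew = 1/4 (full aunt/uncle↔niece/nephew: two paths of length 3 through the shared grandparent pair: r = 2·(1/2)^3 = 1/4).
r to a double first cousin = 1/4 (double first cousins share both grandparent pairs — four paths of length 4: r = 4·(1/2)^4 = 1/4).
r to a half-niece or half-nephew = 1/8 (half-aunt/uncle↔niece/nephew: one path of length 3: r = (1/2)^3 = 1/8).
Summing one r·B term per recipient: 1·0.25·0.144 + 1·0.25·0.0511 + 4·0.125·0.0156 = 0.056575.

0.056575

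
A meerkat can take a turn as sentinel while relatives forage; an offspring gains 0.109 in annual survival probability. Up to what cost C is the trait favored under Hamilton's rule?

r to an offspring = 1/2 (one parent–offspring link: r = (1/2)^1 = 1/2).
Hamilton's rule: n·r·B > C, so the trait is favored while C < n·r·B = 1·0.5·0.109 = 0.0545.

0.0545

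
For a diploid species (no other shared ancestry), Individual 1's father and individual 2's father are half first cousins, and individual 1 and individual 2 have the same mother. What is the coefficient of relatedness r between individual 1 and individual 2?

Wright's path rule: contributions from independent ancestry routes add.
Individual 1 and individual 2 are related in two ways: half second cousins through their fathers (r = 1/64) and half-sibs through their shared mother (r = 1/4).
r = 1/64 + 1/4 = 0.265625.

0.265625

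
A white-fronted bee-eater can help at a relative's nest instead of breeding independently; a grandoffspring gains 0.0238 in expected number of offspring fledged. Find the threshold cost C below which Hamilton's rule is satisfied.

0.00595

r to a grandoffspring = 0.25 (two parent–offspring links: r = (1/2)^2 = 1/4).
Hamilton's rule: n·r·B > C, so the trait is favored while C < n·r·B = 1·0.25·0.0238 = 0.00595.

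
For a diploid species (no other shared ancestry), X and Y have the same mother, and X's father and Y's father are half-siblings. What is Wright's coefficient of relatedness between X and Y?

0.3125

Wright's path rule: contributions from independent ancestry routes add.
X and Y are related in two ways: half-sibs through their shared mother (r = 1/4) and half first cousins through their fathers (r = 1/16).
r = 1/4 + 1/16 = 5/16 = 0.3125.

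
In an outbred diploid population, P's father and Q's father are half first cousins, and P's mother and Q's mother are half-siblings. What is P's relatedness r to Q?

0.078125

Independent pedigree routes through distinct common ancestors add.
P and Q are related in two ways: half second cousins through their fathers (r = 1/64) and half first cousins through their mothers (r = 1/16).
r = 1/64 + 1/16 = 5/64 = 0.078125.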